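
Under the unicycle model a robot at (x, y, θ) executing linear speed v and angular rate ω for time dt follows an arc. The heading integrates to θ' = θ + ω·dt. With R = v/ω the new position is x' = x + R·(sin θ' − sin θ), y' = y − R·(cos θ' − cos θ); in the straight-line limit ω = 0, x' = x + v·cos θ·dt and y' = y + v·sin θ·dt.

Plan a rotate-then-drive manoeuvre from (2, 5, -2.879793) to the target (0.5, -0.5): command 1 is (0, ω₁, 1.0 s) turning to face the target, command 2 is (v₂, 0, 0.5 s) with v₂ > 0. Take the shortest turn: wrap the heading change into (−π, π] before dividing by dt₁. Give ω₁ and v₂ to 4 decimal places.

ω₁ = 1.0427, v₂ = 11.4018

heading to target = atan2(-0.5−5, 0.5−2) = -1.8370
Δθ = wrap(-1.8370 − -2.8798) = 1.0427; ω₁ = Δθ/dt₁ = 1.0427
distance = √((0.5−2)² + (-0.5−5)²) = 5.7009; v₂ = distance/dt₂ = 11.4018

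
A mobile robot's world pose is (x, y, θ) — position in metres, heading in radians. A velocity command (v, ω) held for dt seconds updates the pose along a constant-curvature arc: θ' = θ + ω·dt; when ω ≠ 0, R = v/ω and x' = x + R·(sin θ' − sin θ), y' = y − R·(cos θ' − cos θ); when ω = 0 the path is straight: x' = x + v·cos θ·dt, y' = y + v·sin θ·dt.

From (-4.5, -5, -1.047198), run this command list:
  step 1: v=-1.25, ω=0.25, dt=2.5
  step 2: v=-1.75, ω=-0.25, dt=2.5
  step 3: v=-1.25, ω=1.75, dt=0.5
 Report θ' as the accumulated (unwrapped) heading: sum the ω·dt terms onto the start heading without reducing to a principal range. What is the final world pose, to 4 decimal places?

(-10.4713, 0.2929, -0.1722)

step 1: θ'=-0.4222 (R=-5.0000) → pose (-6.7813, -2.9390, -0.4222)
step 2: θ'=-1.0472 (R=7.0000) → pose (-9.9751, -0.0537, -1.0472)
step 3: θ'=-0.1722 (R=-0.7143) → pose (-10.4713, 0.2929, -0.1722)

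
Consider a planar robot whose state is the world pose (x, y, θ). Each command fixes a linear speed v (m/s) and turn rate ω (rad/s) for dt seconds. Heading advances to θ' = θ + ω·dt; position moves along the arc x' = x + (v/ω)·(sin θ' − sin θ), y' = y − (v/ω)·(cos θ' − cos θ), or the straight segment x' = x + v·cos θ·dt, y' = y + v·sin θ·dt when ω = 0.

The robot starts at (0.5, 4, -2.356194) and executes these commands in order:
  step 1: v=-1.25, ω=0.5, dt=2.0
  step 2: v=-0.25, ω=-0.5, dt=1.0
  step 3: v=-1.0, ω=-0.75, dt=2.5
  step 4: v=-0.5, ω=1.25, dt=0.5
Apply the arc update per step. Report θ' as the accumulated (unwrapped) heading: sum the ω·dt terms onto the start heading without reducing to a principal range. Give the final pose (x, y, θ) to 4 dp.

step 1: θ'=-1.3562 (R=-2.5000) → pose (1.1749, 6.3002, -1.3562)
step 2: θ'=-1.8562 (R=0.5000) → pose (1.1836, 6.5474, -1.8562)
step 3: θ'=-3.7312 (R=1.3333) → pose (3.2044, 7.2802, -3.7312)
step 4: θ'=-3.1062 (R=-0.4000) → pose (3.4410, 7.2130, -3.1062)

(3.4410, 7.2130, -3.1062)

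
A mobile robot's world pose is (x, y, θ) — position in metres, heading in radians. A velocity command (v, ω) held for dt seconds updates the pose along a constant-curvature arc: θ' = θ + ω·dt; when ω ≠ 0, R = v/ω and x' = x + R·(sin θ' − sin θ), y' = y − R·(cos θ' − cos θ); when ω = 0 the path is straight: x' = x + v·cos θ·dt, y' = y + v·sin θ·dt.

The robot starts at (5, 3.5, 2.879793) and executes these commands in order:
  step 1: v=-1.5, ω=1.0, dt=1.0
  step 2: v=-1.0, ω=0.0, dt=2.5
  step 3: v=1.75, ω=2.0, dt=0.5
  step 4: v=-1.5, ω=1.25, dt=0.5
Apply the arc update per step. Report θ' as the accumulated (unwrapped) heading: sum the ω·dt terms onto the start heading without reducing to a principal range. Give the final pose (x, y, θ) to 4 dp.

(7.6323, 5.3832, 5.5048)

step 1: θ'=3.8798 (R=-1.5000) → pose (6.3977, 3.8394, 3.8798)
step 2: θ'=3.8798 (straight) → pose (8.2469, 5.5218, 3.8798)
step 3: θ'=4.8798 (R=0.8750) → pose (7.9729, 4.7287, 4.8798)
step 4: θ'=5.5048 (R=-1.2000) → pose (7.6323, 5.3832, 5.5048)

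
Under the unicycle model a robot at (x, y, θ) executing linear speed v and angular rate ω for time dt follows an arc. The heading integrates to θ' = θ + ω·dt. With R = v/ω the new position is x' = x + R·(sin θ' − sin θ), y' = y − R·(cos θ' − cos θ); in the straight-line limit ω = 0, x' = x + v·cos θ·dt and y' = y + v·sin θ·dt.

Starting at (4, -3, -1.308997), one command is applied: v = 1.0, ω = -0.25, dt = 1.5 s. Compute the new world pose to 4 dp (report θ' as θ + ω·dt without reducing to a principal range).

(4.1107, -4.4871, -1.6840)

θ' = -1.3090 + -0.25·1.5 = -1.6840
R = v/ω = 1.0/-0.25 = -4.0000
x' = 4 + -4.0000·(sin -1.6840 − sin -1.3090) = 4.1107
y' = -3 − -4.0000·(cos -1.6840 − cos -1.3090) = -4.4871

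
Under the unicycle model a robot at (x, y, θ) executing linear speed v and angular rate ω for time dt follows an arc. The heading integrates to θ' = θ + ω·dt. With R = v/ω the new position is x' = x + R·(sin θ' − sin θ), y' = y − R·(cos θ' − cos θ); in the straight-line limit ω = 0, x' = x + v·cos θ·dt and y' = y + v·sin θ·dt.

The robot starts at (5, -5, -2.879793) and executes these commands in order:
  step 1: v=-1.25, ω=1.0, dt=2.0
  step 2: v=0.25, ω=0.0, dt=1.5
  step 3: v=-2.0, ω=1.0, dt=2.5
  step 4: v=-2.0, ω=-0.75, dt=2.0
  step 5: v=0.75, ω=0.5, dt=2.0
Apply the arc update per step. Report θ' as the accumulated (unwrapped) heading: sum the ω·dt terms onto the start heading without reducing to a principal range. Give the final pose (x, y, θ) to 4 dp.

(1.1667, -6.6015, 1.1202)

step 1: θ'=-0.8798 (R=-1.2500) → pose (5.6397, -2.9960, -0.8798)
step 2: θ'=-0.8798 (straight) → pose (5.8787, -3.2849, -0.8798)
step 3: θ'=1.6202 (R=-2.0000) → pose (2.3400, -4.6583, 1.6202)
step 4: θ'=0.1202 (R=2.6667) → pose (-0.0037, -7.4375, 0.1202)
step 5: θ'=1.1202 (R=1.5000) → pose (1.1667, -6.6015, 1.1202)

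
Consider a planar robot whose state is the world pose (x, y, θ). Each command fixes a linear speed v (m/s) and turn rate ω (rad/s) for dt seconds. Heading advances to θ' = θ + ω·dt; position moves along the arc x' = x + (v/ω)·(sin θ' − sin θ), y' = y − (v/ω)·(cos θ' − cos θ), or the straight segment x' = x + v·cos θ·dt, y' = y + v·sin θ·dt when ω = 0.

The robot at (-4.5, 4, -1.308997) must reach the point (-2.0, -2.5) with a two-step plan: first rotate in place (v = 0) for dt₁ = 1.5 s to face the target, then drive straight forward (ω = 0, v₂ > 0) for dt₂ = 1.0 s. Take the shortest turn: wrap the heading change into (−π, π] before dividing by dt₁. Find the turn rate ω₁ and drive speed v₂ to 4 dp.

ω₁ = 0.0702, v₂ = 6.9642

heading to target = atan2(-2.5−4, -2−-4.5) = -1.2036
Δθ = wrap(-1.2036 − -1.3090) = 0.1054; ω₁ = Δθ/dt₁ = 0.0702
distance = √((-2−-4.5)² + (-2.5−4)²) = 6.9642; v₂ = distance/dt₂ = 6.9642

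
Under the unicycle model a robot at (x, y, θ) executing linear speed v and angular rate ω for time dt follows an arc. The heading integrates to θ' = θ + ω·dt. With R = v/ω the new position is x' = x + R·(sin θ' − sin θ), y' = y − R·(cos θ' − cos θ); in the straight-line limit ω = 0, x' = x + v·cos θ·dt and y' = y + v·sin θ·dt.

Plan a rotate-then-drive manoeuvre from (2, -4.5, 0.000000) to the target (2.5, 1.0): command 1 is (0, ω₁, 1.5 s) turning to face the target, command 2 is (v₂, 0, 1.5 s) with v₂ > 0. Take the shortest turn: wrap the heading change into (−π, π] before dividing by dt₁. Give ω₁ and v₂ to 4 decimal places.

heading to target = atan2(1−-4.5, 2.5−2) = 1.4801
Δθ = wrap(1.4801 − 0.0000) = 1.4801; ω₁ = Δθ/dt₁ = 0.9868
distance = √((2.5−2)² + (1−-4.5)²) = 5.5227; v₂ = distance/dt₂ = 3.6818

ω₁ = 0.9868, v₂ = 3.6818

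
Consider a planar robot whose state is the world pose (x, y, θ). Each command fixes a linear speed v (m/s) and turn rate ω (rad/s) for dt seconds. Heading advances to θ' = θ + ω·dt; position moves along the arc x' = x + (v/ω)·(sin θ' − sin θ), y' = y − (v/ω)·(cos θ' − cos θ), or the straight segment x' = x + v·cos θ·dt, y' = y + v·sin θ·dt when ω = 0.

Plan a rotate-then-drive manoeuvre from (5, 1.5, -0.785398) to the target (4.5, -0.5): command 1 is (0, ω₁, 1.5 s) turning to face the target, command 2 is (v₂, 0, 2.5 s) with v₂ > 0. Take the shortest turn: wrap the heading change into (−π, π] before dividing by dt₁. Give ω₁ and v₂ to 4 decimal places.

ω₁ = -0.6869, v₂ = 0.8246

heading to target = atan2(-0.5−1.5, 4.5−5) = -1.8158
Δθ = wrap(-1.8158 − -0.7854) = -1.0304; ω₁ = Δθ/dt₁ = -0.6869
distance = √((4.5−5)² + (-0.5−1.5)²) = 2.0616; v₂ = distance/dt₂ = 0.8246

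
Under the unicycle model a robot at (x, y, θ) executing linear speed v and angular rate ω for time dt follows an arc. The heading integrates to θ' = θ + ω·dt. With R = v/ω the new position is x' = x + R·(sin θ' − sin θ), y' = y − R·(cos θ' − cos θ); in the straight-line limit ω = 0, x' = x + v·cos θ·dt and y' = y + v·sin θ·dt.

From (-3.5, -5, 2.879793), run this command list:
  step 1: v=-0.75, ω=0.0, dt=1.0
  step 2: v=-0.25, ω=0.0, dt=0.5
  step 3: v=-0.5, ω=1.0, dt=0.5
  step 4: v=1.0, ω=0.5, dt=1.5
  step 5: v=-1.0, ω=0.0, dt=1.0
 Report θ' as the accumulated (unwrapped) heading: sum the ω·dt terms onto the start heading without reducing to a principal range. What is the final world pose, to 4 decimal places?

(-3.0554, -5.2375, 4.1298)

step 1: θ'=2.8798 (straight) → pose (-2.7756, -5.1941, 2.8798)
step 2: θ'=2.8798 (straight) → pose (-2.6548, -5.2265, 2.8798)
step 3: θ'=3.3798 (R=-0.5000) → pose (-2.4074, -5.2294, 3.3798)
step 4: θ'=4.1298 (R=2.0000) → pose (-3.6056, -6.0725, 4.1298)
step 5: θ'=4.1298 (straight) → pose (-3.0554, -5.2375, 4.1298)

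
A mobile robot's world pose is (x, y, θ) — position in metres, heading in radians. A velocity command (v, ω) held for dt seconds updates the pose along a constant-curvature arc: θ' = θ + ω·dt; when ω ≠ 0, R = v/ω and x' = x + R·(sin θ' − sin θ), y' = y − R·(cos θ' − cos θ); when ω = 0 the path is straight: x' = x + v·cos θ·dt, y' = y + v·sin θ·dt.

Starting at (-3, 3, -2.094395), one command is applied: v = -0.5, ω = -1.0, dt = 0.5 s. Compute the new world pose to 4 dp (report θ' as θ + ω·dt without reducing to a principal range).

(-2.8271, 3.1770, -2.5944)

θ' = -2.0944 + -1.0·0.5 = -2.5944
R = v/ω = -0.5/-1.0 = 0.5000
x' = -3 + 0.5000·(sin -2.5944 − sin -2.0944) = -2.8271
y' = 3 − 0.5000·(cos -2.5944 − cos -2.0944) = 3.1770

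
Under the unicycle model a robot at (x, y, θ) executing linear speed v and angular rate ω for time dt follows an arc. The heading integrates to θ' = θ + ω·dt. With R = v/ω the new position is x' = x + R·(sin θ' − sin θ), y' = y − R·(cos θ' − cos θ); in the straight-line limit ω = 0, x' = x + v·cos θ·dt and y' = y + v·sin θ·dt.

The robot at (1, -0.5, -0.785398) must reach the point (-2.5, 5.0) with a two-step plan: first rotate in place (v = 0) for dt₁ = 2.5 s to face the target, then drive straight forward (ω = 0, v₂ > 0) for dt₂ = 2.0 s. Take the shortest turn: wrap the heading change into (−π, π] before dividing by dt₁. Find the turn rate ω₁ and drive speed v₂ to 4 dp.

ω₁ = 1.1692, v₂ = 3.2596

heading to target = atan2(5−-0.5, -2.5−1) = 2.1375
Δθ = wrap(2.1375 − -0.7854) = 2.9229; ω₁ = Δθ/dt₁ = 1.1692
distance = √((-2.5−1)² + (5−-0.5)²) = 6.5192; v₂ = distance/dt₂ = 3.2596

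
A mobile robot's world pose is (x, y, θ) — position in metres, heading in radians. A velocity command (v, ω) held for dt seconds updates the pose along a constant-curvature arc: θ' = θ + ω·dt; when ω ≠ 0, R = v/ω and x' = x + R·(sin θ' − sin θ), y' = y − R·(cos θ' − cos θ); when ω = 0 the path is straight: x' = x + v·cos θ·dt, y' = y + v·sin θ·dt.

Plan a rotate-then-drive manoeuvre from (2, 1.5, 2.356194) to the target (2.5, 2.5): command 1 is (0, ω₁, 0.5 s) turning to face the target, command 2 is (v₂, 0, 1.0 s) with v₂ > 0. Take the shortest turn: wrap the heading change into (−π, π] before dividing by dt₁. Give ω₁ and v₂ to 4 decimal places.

heading to target = atan2(2.5−1.5, 2.5−2) = 1.1071
Δθ = wrap(1.1071 − 2.3562) = -1.2490; ω₁ = Δθ/dt₁ = -2.4981
distance = √((2.5−2)² + (2.5−1.5)²) = 1.1180; v₂ = distance/dt₂ = 1.1180

ω₁ = -2.4981, v₂ = 1.1180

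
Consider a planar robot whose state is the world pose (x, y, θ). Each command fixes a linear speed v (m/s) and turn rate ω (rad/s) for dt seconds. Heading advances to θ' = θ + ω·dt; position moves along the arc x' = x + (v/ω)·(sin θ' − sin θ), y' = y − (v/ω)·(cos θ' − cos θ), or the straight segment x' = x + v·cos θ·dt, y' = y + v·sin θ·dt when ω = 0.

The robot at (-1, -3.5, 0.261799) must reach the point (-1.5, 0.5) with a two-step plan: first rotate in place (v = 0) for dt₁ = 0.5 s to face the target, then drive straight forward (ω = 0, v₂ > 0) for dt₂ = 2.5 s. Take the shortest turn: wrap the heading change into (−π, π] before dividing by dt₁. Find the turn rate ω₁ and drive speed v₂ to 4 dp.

ω₁ = 2.8667, v₂ = 1.6125

heading to target = atan2(0.5−-3.5, -1.5−-1) = 1.6952
Δθ = wrap(1.6952 − 0.2618) = 1.4334; ω₁ = Δθ/dt₁ = 2.8667
distance = √((-1.5−-1)² + (0.5−-3.5)²) = 4.0311; v₂ = distance/dt₂ = 1.6125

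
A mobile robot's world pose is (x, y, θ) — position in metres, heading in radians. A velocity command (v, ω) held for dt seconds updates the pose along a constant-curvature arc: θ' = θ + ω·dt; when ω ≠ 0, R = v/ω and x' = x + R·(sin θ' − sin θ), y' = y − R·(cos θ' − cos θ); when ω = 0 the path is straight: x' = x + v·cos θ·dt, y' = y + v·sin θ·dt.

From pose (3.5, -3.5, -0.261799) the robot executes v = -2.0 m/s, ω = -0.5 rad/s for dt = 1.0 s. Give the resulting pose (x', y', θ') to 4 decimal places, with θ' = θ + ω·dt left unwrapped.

(1.7744, -2.5307, -0.7618)

θ' = -0.2618 + -0.5·1.0 = -0.7618
R = v/ω = -2.0/-0.5 = 4.0000
x' = 3.5 + 4.0000·(sin -0.7618 − sin -0.2618) = 1.7744
y' = -3.5 − 4.0000·(cos -0.7618 − cos -0.2618) = -2.5307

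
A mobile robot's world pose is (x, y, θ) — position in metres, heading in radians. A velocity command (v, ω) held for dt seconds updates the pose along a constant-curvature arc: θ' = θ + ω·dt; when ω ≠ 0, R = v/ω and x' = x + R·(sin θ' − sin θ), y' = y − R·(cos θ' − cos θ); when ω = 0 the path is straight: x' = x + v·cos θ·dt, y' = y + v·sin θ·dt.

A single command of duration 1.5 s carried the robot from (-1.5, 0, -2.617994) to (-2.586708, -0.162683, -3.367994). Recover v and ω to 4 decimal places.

Δθ = -3.367994 − -2.617994 = -0.750000
ω = Δθ/dt = -0.750000/1.5 = -0.5000
R = Δx/(sin θ' − sin θ) = -1.5000
v = R·ω = -1.5000·-0.5000 = 0.7500

v = 0.7500, ω = -0.5000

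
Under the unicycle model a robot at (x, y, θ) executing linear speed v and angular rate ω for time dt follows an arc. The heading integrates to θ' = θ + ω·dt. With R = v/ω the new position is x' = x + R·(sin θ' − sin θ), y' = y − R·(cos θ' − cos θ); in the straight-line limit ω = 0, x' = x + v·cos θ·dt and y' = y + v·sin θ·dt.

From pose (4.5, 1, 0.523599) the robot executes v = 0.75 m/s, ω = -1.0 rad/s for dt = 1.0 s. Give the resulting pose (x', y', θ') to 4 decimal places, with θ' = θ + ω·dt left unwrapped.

(5.2189, 1.0170, -0.4764)

θ' = 0.5236 + -1.0·1.0 = -0.4764
R = v/ω = 0.75/-1.0 = -0.7500
x' = 4.5 + -0.7500·(sin -0.4764 − sin 0.5236) = 5.2189
y' = 1 − -0.7500·(cos -0.4764 − cos 0.5236) = 1.0170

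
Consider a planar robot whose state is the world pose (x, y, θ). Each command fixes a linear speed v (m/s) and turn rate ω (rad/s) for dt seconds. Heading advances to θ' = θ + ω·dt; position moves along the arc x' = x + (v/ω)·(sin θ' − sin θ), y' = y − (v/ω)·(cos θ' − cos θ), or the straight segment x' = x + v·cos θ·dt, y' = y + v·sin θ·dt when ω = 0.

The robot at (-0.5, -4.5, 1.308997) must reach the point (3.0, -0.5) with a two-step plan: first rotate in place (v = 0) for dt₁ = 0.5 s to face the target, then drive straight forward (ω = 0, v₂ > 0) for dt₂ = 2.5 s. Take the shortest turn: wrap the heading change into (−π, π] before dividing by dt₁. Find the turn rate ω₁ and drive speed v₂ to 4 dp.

ω₁ = -0.9141, v₂ = 2.1260

heading to target = atan2(-0.5−-4.5, 3−-0.5) = 0.8520
Δθ = wrap(0.8520 − 1.3090) = -0.4570; ω₁ = Δθ/dt₁ = -0.9141
distance = √((3−-0.5)² + (-0.5−-4.5)²) = 5.3151; v₂ = distance/dt₂ = 2.1260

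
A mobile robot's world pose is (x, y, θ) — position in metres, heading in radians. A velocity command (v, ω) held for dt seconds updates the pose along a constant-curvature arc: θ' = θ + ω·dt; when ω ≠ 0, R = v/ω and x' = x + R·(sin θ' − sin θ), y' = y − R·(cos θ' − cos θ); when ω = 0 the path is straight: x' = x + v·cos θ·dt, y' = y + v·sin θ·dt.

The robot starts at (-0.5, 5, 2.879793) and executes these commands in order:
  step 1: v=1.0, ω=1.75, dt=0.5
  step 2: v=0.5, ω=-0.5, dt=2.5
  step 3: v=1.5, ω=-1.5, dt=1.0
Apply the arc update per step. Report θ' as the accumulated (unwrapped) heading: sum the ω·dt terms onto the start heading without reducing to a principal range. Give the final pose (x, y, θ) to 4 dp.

(-2.3963, 6.2694, 1.0048)

step 1: θ'=3.7548 (R=0.5714) → pose (-0.9767, 4.9154, 3.7548)
step 2: θ'=2.5048 (R=-1.0000) → pose (-2.1469, 4.9292, 2.5048)
step 3: θ'=1.0048 (R=-1.0000) → pose (-2.3963, 6.2694, 1.0048)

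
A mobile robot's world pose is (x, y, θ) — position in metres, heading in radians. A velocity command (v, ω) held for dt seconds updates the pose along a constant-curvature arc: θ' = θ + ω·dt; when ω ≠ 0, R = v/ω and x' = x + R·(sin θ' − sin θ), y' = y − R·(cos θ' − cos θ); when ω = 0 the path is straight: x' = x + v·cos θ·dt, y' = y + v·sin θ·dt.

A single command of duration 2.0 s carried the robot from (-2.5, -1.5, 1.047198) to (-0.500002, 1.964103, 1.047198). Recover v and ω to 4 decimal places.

v = 2.0000, ω = 0.0000

Δθ = 1.047198 − 1.047198 = 0.000000
ω = Δθ/dt = 0.000000/2.0 = 0.0000
ω = 0 → v = (Δx·cos θ + Δy·sin θ)/dt = 2.0000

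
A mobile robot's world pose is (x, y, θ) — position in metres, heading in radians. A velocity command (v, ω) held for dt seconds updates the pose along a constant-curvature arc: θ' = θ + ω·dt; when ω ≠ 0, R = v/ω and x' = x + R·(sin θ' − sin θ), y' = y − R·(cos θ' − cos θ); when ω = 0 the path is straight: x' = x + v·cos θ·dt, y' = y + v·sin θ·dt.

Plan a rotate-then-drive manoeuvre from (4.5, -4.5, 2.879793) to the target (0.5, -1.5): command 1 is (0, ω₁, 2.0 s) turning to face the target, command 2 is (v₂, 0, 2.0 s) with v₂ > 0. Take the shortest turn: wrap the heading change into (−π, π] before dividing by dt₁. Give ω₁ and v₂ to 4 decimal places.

heading to target = atan2(-1.5−-4.5, 0.5−4.5) = 2.4981
Δθ = wrap(2.4981 − 2.8798) = -0.3817; ω₁ = Δθ/dt₁ = -0.1909
distance = √((0.5−4.5)² + (-1.5−-4.5)²) = 5.0000; v₂ = distance/dt₂ = 2.5000

ω₁ = -0.1909, v₂ = 2.5000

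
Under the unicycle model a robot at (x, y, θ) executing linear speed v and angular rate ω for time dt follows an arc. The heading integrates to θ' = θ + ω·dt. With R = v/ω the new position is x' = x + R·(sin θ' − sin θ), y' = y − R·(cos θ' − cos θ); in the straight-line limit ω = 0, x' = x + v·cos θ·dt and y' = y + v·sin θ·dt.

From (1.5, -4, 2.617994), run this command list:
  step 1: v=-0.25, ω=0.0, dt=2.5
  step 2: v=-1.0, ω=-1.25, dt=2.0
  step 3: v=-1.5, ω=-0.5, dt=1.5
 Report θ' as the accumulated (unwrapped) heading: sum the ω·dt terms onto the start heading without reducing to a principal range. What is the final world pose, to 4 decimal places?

(-0.3900, -5.2411, -0.6320)

step 1: θ'=2.6180 (straight) → pose (2.0413, -4.3125, 2.6180)
step 2: θ'=0.1180 (R=0.8000) → pose (1.7354, -5.7998, 0.1180)
step 3: θ'=-0.6320 (R=3.0000) → pose (-0.3900, -5.2411, -0.6320)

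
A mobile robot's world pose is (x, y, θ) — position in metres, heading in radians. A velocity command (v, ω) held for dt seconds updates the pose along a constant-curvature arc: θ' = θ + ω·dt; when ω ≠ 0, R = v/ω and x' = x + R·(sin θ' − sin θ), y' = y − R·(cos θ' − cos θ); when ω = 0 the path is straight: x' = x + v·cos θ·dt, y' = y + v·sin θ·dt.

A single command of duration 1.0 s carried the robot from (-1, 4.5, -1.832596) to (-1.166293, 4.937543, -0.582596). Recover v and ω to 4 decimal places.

Δθ = -0.582596 − -1.832596 = 1.250000
ω = Δθ/dt = 1.250000/1.0 = 1.2500
R = −Δy/(cos θ' − cos θ) = -0.4000
v = R·ω = -0.4000·1.2500 = -0.5000

v = -0.5000, ω = 1.2500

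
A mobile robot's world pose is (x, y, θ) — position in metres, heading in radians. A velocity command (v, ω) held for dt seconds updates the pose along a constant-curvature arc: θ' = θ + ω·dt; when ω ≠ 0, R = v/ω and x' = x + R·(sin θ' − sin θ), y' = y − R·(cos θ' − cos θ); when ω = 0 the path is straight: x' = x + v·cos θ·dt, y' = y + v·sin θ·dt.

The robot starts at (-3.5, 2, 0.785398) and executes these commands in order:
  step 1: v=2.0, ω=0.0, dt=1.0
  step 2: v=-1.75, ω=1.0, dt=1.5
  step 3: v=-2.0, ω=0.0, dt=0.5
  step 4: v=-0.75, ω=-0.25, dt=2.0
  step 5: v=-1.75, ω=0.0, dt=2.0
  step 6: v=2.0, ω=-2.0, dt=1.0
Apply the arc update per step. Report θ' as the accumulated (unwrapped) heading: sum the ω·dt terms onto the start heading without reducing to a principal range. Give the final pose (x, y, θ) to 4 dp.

step 1: θ'=0.7854 (straight) → pose (-2.0858, 3.4142, 0.7854)
step 2: θ'=2.2854 (R=-1.7500) → pose (-2.1702, 1.0300, 2.2854)
step 3: θ'=2.2854 (straight) → pose (-1.5149, 0.2746, 2.2854)
step 4: θ'=1.7854 (R=3.0000) → pose (-0.8498, -1.0525, 1.7854)
step 5: θ'=1.7854 (straight) → pose (-0.1044, -4.4722, 1.7854)
step 6: θ'=-0.2146 (R=-1.0000) → pose (1.0856, -3.2822, -0.2146)

(1.0856, -3.2822, -0.2146)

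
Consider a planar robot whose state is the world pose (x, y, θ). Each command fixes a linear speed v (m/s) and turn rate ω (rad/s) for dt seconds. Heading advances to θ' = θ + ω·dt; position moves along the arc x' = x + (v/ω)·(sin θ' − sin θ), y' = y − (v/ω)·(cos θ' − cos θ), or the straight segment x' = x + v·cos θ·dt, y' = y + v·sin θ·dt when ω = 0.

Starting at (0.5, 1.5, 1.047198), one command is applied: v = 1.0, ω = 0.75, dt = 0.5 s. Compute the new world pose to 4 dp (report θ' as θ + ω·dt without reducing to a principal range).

θ' = 1.0472 + 0.75·0.5 = 1.4222
R = v/ω = 1.0/0.75 = 1.3333
x' = 0.5 + 1.3333·(sin 1.4222 − sin 1.0472) = 0.6639
y' = 1.5 − 1.3333·(cos 1.4222 − cos 1.0472) = 1.9693

(0.6639, 1.9693, 1.4222)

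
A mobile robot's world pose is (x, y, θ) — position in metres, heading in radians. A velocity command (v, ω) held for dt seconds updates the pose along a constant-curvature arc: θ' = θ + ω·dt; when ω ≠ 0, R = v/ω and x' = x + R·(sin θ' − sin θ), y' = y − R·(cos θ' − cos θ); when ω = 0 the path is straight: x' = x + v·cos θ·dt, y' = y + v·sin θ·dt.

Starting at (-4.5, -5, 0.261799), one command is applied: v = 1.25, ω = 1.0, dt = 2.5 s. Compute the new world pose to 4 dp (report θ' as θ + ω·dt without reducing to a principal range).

(-4.3601, -2.6317, 2.7618)

θ' = 0.2618 + 1.0·2.5 = 2.7618
R = v/ω = 1.25/1.0 = 1.2500
x' = -4.5 + 1.2500·(sin 2.7618 − sin 0.2618) = -4.3601
y' = -5 − 1.2500·(cos 2.7618 − cos 0.2618) = -2.6317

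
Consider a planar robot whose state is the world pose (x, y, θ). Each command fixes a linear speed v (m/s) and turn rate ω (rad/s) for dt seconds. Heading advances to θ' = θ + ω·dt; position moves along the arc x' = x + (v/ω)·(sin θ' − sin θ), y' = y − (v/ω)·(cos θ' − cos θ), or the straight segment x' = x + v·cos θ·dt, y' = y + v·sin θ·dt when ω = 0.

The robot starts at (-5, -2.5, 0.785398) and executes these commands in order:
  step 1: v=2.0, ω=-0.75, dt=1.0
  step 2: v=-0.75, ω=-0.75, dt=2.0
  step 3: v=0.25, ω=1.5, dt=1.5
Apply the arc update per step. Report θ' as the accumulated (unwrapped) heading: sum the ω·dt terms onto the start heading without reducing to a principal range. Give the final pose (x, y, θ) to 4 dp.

step 1: θ'=0.0354 (R=-2.6667) → pose (-3.2088, -1.7206, 0.0354)
step 2: θ'=-1.4646 (R=1.0000) → pose (-4.2385, -0.8272, -1.4646)
step 3: θ'=0.7854 (R=0.1667) → pose (-3.9549, -0.9274, 0.7854)

(-3.9549, -0.9274, 0.7854)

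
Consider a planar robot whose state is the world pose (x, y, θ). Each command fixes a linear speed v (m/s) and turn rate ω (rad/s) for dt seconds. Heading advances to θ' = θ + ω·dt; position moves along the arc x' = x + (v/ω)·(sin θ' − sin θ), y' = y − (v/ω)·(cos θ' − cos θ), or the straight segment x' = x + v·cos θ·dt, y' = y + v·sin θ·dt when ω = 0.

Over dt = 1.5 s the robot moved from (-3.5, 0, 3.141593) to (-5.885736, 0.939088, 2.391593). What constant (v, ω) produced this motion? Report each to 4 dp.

Δθ = 2.391593 − 3.141593 = -0.750000
ω = Δθ/dt = -0.750000/1.5 = -0.5000
R = Δx/(sin θ' − sin θ) = -3.5000
v = R·ω = -3.5000·-0.5000 = 1.7500

v = 1.7500, ω = -0.5000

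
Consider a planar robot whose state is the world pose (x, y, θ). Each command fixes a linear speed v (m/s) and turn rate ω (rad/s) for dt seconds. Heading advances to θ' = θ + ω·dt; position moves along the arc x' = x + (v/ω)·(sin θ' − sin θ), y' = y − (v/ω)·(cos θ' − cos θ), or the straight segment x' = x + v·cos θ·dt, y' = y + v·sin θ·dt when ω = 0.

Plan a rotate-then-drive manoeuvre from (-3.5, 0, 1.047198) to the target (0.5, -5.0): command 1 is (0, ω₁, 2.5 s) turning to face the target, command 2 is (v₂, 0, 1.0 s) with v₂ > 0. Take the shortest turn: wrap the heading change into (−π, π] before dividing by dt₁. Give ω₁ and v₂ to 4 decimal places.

ω₁ = -0.7773, v₂ = 6.4031

heading to target = atan2(-5−0, 0.5−-3.5) = -0.8961
Δθ = wrap(-0.8961 − 1.0472) = -1.9433; ω₁ = Δθ/dt₁ = -0.7773
distance = √((0.5−-3.5)² + (-5−0)²) = 6.4031; v₂ = distance/dt₂ = 6.4031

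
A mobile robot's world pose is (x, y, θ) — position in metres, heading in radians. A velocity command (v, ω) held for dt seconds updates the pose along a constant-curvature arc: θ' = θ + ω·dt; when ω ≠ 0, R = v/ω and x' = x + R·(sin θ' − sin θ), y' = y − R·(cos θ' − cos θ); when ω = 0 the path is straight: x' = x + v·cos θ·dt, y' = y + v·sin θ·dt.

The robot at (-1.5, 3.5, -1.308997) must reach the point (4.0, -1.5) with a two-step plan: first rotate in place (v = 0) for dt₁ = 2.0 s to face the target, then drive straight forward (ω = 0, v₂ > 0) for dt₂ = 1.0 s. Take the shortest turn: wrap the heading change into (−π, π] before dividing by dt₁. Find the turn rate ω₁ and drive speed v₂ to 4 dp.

heading to target = atan2(-1.5−3.5, 4−-1.5) = -0.7378
Δθ = wrap(-0.7378 − -1.3090) = 0.5712; ω₁ = Δθ/dt₁ = 0.2856
distance = √((4−-1.5)² + (-1.5−3.5)²) = 7.4330; v₂ = distance/dt₂ = 7.4330

ω₁ = 0.2856, v₂ = 7.4330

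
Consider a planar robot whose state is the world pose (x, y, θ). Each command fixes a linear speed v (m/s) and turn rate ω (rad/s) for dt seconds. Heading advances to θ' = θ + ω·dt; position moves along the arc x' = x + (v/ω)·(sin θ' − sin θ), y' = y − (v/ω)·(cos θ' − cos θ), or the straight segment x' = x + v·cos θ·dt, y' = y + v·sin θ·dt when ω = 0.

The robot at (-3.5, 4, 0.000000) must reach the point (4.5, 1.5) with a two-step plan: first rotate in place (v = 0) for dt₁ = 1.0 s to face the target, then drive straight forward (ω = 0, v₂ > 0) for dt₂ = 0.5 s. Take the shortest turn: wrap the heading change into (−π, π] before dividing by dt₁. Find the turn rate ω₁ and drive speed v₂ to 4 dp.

ω₁ = -0.3029, v₂ = 16.7631

heading to target = atan2(1.5−4, 4.5−-3.5) = -0.3029
Δθ = wrap(-0.3029 − 0.0000) = -0.3029; ω₁ = Δθ/dt₁ = -0.3029
distance = √((4.5−-3.5)² + (1.5−4)²) = 8.3815; v₂ = distance/dt₂ = 16.7631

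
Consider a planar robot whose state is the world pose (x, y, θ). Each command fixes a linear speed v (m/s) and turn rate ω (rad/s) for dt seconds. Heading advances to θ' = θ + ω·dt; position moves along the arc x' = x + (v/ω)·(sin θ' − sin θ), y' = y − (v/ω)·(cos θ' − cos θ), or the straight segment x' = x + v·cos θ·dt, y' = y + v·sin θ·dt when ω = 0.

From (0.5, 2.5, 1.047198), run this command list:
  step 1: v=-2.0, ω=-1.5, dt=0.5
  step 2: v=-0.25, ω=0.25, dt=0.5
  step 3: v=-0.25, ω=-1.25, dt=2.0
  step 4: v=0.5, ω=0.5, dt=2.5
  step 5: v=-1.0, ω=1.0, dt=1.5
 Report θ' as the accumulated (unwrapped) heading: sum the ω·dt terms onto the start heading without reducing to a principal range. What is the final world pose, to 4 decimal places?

(-1.8594, 1.0713, 0.6722)

step 1: θ'=0.2972 (R=1.3333) → pose (-0.2642, 1.8918, 0.2972)
step 2: θ'=0.4222 (R=-1.0000) → pose (-0.3812, 1.8478, 0.4222)
step 3: θ'=-2.0778 (R=0.2000) → pose (-0.6380, 2.1274, -2.0778)
step 4: θ'=-0.8278 (R=1.0000) → pose (-0.5002, 0.9653, -0.8278)
step 5: θ'=0.6722 (R=-1.0000) → pose (-1.8594, 1.0713, 0.6722)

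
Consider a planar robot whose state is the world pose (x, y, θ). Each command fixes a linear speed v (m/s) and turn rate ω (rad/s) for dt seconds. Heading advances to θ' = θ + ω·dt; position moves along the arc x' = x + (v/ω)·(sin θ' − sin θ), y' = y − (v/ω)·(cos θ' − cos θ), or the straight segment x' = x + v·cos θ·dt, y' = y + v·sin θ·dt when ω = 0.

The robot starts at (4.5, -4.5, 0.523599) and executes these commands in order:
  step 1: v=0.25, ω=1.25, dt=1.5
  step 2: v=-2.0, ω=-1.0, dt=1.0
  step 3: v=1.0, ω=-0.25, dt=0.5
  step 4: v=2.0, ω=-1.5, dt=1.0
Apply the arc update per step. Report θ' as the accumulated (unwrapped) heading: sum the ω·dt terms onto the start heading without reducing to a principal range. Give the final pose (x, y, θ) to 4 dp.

step 1: θ'=2.3986 (R=0.2000) → pose (4.5353, -4.1795, 2.3986)
step 2: θ'=1.3986 (R=2.0000) → pose (5.1527, -5.9951, 1.3986)
step 3: θ'=1.2736 (R=-4.0000) → pose (5.2689, -5.5091, 1.2736)
step 4: θ'=-0.2264 (R=-1.3333) → pose (6.8431, -4.6003, -0.2264)

(6.8431, -4.6003, -0.2264)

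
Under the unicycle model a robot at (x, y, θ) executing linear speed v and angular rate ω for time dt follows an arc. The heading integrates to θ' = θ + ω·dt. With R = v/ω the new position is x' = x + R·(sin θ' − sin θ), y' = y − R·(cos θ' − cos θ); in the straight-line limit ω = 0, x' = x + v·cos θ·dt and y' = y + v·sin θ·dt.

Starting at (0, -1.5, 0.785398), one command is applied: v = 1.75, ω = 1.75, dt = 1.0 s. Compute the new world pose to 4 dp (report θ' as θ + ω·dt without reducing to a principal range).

θ' = 0.7854 + 1.75·1.0 = 2.5354
R = v/ω = 1.75/1.75 = 1.0000
x' = 0 + 1.0000·(sin 2.5354 − sin 0.7854) = -0.1374
y' = -1.5 − 1.0000·(cos 2.5354 − cos 0.7854) = 0.0289

(-0.1374, 0.0289, 2.5354)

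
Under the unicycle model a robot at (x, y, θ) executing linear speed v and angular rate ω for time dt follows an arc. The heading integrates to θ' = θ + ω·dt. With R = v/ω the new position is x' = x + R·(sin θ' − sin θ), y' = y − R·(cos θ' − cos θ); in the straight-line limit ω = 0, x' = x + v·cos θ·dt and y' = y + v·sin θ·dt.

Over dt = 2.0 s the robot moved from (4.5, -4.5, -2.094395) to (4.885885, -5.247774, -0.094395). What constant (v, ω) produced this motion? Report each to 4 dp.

v = 0.5000, ω = 1.0000

Δθ = -0.094395 − -2.094395 = 2.000000
ω = Δθ/dt = 2.000000/2.0 = 1.0000
R = −Δy/(cos θ' − cos θ) = 0.5000
v = R·ω = 0.5000·1.0000 = 0.5000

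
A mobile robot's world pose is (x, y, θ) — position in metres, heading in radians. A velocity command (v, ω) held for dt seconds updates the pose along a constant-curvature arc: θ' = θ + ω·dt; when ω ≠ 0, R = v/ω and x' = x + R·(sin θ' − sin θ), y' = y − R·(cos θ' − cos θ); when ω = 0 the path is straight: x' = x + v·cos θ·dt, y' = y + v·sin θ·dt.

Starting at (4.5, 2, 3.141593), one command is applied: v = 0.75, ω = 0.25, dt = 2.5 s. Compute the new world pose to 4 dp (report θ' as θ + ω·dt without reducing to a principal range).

θ' = 3.1416 + 0.25·2.5 = 3.7666
R = v/ω = 0.75/0.25 = 3.0000
x' = 4.5 + 3.0000·(sin 3.7666 − sin 3.1416) = 2.7447
y' = 2 − 3.0000·(cos 3.7666 − cos 3.1416) = 1.4329

(2.7447, 1.4329, 3.7666)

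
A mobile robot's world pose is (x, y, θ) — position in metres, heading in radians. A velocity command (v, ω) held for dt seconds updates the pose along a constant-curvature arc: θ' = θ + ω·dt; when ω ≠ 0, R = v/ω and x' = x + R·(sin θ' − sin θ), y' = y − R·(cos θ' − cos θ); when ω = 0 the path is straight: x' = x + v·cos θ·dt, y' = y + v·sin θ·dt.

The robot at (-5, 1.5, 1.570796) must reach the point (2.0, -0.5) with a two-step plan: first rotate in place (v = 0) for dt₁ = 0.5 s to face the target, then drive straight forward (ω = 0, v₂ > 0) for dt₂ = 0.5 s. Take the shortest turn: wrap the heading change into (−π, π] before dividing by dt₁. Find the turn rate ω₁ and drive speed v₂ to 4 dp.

heading to target = atan2(-0.5−1.5, 2−-5) = -0.2783
Δθ = wrap(-0.2783 − 1.5708) = -1.8491; ω₁ = Δθ/dt₁ = -3.6982
distance = √((2−-5)² + (-0.5−1.5)²) = 7.2801; v₂ = distance/dt₂ = 14.5602

ω₁ = -3.6982, v₂ = 14.5602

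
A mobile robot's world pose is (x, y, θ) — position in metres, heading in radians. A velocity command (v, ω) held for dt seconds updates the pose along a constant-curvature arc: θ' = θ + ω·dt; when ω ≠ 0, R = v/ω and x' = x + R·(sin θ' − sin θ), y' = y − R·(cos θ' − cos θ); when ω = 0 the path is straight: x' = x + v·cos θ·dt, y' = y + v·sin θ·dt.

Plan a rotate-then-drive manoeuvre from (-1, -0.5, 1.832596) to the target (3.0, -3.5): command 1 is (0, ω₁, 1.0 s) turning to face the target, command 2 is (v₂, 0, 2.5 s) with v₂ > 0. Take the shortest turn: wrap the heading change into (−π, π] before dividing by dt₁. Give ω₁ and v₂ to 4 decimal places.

ω₁ = -2.4761, v₂ = 2.0000

heading to target = atan2(-3.5−-0.5, 3−-1) = -0.6435
Δθ = wrap(-0.6435 − 1.8326) = -2.4761; ω₁ = Δθ/dt₁ = -2.4761
distance = √((3−-1)² + (-3.5−-0.5)²) = 5.0000; v₂ = distance/dt₂ = 2.0000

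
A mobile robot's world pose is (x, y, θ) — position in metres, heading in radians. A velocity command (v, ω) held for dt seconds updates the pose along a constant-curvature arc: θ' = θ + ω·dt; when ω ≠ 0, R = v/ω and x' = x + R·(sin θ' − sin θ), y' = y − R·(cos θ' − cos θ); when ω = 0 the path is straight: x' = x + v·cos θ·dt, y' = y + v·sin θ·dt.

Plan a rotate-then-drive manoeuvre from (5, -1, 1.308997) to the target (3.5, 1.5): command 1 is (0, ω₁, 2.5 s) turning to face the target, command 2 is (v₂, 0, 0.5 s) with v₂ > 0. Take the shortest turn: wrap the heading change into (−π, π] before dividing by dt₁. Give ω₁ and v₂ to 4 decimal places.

ω₁ = 0.3209, v₂ = 5.8310

heading to target = atan2(1.5−-1, 3.5−5) = 2.1112
Δθ = wrap(2.1112 − 1.3090) = 0.8022; ω₁ = Δθ/dt₁ = 0.3209
distance = √((3.5−5)² + (1.5−-1)²) = 2.9155; v₂ = distance/dt₂ = 5.8310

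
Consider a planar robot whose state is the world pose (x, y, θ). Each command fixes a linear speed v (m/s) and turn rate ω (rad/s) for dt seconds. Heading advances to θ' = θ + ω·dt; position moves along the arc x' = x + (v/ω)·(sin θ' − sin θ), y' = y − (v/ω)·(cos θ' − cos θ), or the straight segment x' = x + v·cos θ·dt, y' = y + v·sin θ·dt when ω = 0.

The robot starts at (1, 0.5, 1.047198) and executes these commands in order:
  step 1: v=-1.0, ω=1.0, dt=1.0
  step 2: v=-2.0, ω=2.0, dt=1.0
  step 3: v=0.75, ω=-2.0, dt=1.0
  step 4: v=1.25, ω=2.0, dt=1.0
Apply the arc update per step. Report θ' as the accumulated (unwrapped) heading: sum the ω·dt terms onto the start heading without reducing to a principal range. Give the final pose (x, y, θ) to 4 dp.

step 1: θ'=2.0472 (R=-1.0000) → pose (0.9774, -0.4586, 2.0472)
step 2: θ'=4.0472 (R=-1.0000) → pose (2.6528, -0.6172, 4.0472)
step 3: θ'=2.0472 (R=-0.3750) → pose (2.0245, -0.5577, 2.0472)
step 4: θ'=4.0472 (R=0.6250) → pose (0.9774, -0.4586, 4.0472)

(0.9774, -0.4586, 4.0472)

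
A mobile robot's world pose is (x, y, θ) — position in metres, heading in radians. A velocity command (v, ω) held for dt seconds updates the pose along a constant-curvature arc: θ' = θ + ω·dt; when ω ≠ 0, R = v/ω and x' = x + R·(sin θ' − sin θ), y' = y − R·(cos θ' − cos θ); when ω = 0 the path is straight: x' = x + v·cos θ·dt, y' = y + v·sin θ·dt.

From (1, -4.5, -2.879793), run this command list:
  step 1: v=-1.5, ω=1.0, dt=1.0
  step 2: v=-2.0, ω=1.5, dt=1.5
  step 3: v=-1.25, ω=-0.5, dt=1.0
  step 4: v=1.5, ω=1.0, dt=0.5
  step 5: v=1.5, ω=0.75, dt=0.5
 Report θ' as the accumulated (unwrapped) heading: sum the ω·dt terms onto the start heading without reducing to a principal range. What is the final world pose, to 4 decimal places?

step 1: θ'=-1.8798 (R=-1.5000) → pose (2.0407, -3.5073, -1.8798)
step 2: θ'=0.3702 (R=-1.3333) → pose (0.2881, -1.8588, 0.3702)
step 3: θ'=-0.1298 (R=2.5000) → pose (-0.9400, -2.0071, -0.1298)
step 4: θ'=0.3702 (R=1.5000) → pose (-0.2031, -1.9181, 0.3702)
step 5: θ'=0.7452 (R=2.0000) → pose (0.4295, -1.5235, 0.7452)

(0.4295, -1.5235, 0.7452)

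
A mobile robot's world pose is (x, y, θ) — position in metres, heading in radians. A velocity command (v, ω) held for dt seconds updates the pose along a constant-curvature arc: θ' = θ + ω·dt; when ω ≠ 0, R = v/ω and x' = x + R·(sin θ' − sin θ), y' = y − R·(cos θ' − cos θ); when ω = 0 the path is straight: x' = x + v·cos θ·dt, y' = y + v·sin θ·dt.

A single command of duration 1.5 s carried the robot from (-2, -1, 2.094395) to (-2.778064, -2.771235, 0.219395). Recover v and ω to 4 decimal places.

Δθ = 0.219395 − 2.094395 = -1.875000
ω = Δθ/dt = -1.875000/1.5 = -1.2500
R = −Δy/(cos θ' − cos θ) = 1.2000
v = R·ω = 1.2000·-1.2500 = -1.5000

v = -1.5000, ω = -1.2500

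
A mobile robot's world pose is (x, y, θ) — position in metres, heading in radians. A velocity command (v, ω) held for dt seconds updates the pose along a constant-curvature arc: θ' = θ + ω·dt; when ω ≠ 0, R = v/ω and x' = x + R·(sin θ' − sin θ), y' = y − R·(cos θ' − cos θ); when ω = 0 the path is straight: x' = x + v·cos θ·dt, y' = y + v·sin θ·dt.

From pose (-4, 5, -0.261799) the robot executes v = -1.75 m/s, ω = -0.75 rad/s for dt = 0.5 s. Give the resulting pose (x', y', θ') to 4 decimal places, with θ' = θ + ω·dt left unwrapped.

(-4.7835, 5.3778, -0.6368)

θ' = -0.2618 + -0.75·0.5 = -0.6368
R = v/ω = -1.75/-0.75 = 2.3333
x' = -4 + 2.3333·(sin -0.6368 − sin -0.2618) = -4.7835
y' = 5 − 2.3333·(cos -0.6368 − cos -0.2618) = 5.3778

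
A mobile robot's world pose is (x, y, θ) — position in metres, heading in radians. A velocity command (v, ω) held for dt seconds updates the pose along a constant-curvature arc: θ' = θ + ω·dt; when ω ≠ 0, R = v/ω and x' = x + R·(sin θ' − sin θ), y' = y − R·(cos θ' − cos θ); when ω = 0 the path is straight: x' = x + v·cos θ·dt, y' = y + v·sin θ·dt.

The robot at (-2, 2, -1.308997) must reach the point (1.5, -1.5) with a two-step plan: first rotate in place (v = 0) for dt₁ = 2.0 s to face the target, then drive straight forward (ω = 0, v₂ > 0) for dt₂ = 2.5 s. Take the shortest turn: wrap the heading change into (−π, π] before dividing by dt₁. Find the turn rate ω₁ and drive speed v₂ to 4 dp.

ω₁ = 0.2618, v₂ = 1.9799

heading to target = atan2(-1.5−2, 1.5−-2) = -0.7854
Δθ = wrap(-0.7854 − -1.3090) = 0.5236; ω₁ = Δθ/dt₁ = 0.2618
distance = √((1.5−-2)² + (-1.5−2)²) = 4.9497; v₂ = distance/dt₂ = 1.9799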